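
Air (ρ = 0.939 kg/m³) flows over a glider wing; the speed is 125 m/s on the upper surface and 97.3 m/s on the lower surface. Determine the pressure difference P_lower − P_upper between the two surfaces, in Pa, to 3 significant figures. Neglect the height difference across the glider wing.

2890 Pa

The pressure is lower where the speed is higher: ΔP = ½ρ(v_up² − v_low²).
ΔP = ½·0.939·(125² − 97.3²) = 2890 Pa.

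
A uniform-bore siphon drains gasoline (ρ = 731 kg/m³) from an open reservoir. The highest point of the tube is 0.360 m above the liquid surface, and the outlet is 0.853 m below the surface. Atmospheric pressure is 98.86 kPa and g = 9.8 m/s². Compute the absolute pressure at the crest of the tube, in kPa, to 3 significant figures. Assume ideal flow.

From the surface to the outlet (both open to atmosphere, surface at rest): v = √(2g·h_out) = √(2·9.8·0.853) = 4.09 m/s.
With constant cross-section the crest speed equals v; applying Bernoulli from the surface up to the crest, P_top = P_atm − ½ρv² − ρg·h_top.
P_top = 98860 − ½·731·4.09² − 731·9.8·0.360 = 90200 Pa.

90.2 kPa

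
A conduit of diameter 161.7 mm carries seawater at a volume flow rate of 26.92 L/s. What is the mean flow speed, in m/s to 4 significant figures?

v = 1.311 m/s

Q = 26.92 L/s = 0.02692 m³/s.
v = Q/A = 0.02692 / 0.02054 = 1.311 m/s.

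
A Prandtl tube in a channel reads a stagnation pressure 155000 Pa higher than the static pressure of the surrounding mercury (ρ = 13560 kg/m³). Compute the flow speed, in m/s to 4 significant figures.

Bernoulli between the free stream and the stagnation point: ½ρv² = P_stag − P_static.
v = √(2ΔP/ρ) = √(2·155000/13560) = 4.781 m/s.

4.781 m/s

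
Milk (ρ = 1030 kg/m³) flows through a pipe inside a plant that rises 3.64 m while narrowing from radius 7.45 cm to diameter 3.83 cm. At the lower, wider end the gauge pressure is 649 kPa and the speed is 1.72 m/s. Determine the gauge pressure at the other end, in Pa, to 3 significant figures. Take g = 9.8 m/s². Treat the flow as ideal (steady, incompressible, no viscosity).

Mass conservation (A₁v₁ = A₂v₂) gives v₂ = 1.72 × 174/11.5 = 26.0 m/s.
Applying Bernoulli between the two ends and solving for P₂: P₂ = P₁ + ½ρ(v₁² − v₂²) − ρgΔh.
P₂ = 649000 + ½·1030·(1.72² − 26.0²) − 1030·9.8·(+3.64) = 649000 + (-347000) − (36700) = 265000 Pa.

P₂ = 265000 Pa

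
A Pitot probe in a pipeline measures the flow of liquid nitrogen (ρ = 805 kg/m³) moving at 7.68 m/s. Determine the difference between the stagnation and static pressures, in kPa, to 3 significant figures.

Bernoulli between the free stream and the stagnation point: ½ρv² = P_stag − P_static.
ΔP = ½·805·7.68² = 23700 Pa.

23.7 kPa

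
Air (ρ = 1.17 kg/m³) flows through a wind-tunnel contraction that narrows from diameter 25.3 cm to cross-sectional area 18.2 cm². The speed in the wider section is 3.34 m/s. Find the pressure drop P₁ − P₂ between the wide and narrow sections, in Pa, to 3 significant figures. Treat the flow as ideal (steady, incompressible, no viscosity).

ΔP ≈ 4970 Pa

Continuity gives A₁v₁ = A₂v₂, so v₂ = (503 cm²)/(18.2 cm²) × 3.34 m/s = 92.3 m/s.
Along the horizontal streamline, P + ½ρv² is constant.
P₁ − P₂ = ½·1.17·(92.3² − 3.34²) = ½·1.17·8500 = 4970 Pa.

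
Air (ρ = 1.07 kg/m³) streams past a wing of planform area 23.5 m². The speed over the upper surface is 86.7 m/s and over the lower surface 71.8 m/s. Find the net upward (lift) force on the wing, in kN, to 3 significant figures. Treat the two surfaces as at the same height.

With equal heights on the two surfaces, Bernoulli gives P_lower − P_upper = ½ρ(v_upper² − v_lower²).
ΔP = ½·1.07·(86.7² − 71.8²) = 1260 Pa.
Lift = ΔP · A = 1260 × 23.5 = 29700 N.

F ≈ 29.7 kN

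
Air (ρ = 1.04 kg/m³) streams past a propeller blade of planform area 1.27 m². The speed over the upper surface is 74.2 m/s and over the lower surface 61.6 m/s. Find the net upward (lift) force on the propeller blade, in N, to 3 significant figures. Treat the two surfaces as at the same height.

F ≈ 1130 N

The faster flow above has the lower pressure; Bernoulli (same height) gives ΔP = ½ρ(v_up² − v_low²).
ΔP = ½·1.04·(74.2² − 61.6²) = 890 Pa.
Lift = ΔP · A = 890 × 1.27 = 1130 N.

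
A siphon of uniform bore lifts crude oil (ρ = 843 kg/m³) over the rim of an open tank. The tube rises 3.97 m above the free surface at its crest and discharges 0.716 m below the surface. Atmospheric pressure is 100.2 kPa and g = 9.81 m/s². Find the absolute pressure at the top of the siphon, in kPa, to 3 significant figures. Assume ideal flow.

Bernoulli surface→outlet gives ½v² = g·h_out, so v = √(2·9.81·0.716) = 3.75 m/s.
The bore is uniform, so the speed at the crest is the same v. Bernoulli surface→crest: P_atm = P_top + ½ρv² + ρg·h_top.
P_top = 100200 − ½·843·3.75² − 843·9.81·3.97 = 61400 Pa.

P_top = 61.4 kPa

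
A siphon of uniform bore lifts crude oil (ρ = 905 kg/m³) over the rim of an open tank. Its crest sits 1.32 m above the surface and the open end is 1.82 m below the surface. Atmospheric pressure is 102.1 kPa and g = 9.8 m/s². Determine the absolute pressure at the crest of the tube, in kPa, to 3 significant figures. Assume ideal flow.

74.3 kPa

From the surface to the outlet (both open to atmosphere, surface at rest): v = √(2g·h_out) = √(2·9.8·1.82) = 5.97 m/s.
Continuity keeps v the same throughout the tube; from surface to crest, P_atm + 0 = P_top + ½ρv² + ρg·h_top.
P_top = 102100 − ½·905·5.97² − 905·9.8·1.32 = 74300 Pa.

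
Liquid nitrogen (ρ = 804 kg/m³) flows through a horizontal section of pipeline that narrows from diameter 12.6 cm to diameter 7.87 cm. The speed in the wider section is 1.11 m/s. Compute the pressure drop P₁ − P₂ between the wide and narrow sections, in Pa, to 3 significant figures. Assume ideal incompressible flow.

By continuity, v₂ = v₁·A₁/A₂ = 1.11·(125/48.6) = 2.85 m/s.
Bernoulli (h₁ = h₂): P₁ − P₂ = ½ρ(v₂² − v₁²).
P₁ − P₂ = ½·804·(2.85² − 1.11²) = ½·804·6.86 = 2760 Pa.

ΔP ≈ 2760 Pa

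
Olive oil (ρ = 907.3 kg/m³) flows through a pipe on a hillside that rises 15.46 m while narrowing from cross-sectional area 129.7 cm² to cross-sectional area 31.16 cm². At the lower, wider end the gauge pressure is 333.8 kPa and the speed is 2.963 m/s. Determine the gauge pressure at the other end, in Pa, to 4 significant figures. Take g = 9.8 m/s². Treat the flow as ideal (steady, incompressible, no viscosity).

Mass conservation (A₁v₁ = A₂v₂) gives v₂ = 2.963 × 129.7/31.16 = 12.33 m/s.
Applying Bernoulli between the two ends and solving for P₂: P₂ = P₁ + ½ρ(v₁² − v₂²) − ρgΔh.
P₂ = 333800 + ½·907.3·(2.963² − 12.33²) − 907.3·9.8·(+15.46) = 333800 + (-65020) − (137500) = 131300 Pa.

P₂ ≈ 131300 Pa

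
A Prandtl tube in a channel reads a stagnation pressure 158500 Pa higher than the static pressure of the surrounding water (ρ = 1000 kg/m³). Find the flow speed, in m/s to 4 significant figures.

v ≈ 17.80 m/s

Bernoulli between the free stream and the stagnation point: ½ρv² = P_stag − P_static.
v = √(2ΔP/ρ) = √(2·158500/1000) = 17.80 m/s.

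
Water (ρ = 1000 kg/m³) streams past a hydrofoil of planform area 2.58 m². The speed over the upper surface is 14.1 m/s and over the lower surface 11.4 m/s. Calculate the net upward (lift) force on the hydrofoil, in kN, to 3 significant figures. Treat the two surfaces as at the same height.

The faster flow above has the lower pressure; Bernoulli (same height) gives ΔP = ½ρ(v_up² − v_low²).
ΔP = ½·1000·(14.1² − 11.4²) = 34400 Pa.
Lift = ΔP · A = 34400 × 2.58 = 88800 N.

F ≈ 88.8 kN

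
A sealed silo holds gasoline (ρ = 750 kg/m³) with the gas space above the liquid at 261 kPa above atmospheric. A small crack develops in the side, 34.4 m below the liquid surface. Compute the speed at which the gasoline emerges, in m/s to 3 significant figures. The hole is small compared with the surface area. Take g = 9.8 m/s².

v ≈ 37.0 m/s

Take point 1 at the surface (v₁ ≈ 0) and point 2 at the hole (at atmospheric pressure). Bernoulli: P₁ + ρg h = P_atm + ½ρv₂².
With P₁ − P_atm = 261000 Pa, v₂ = √(2gh + 2ΔP/ρ) = √(2·9.8·34.4 + 2·261000/750) = 37.0 m/s.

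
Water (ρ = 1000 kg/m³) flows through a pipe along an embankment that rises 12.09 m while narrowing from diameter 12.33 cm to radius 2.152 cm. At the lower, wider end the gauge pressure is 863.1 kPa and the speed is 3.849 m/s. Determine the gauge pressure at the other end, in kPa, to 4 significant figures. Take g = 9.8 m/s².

P₂ = 253.1 kPa

By continuity, v₂ = v₁·A₁/A₂ = 3.849·(119.4/14.55) = 31.59 m/s.
Energy conservation along the streamline gives P₂ = P₁ − ½ρ(v₂² − v₁²) − ρg(h₂ − h₁).
P₂ = 863100 + ½·1000·(3.849² − 31.59²) − 1000·9.8·(+12.09) = 863100 + (-491500) − (118500) = 253100 Pa.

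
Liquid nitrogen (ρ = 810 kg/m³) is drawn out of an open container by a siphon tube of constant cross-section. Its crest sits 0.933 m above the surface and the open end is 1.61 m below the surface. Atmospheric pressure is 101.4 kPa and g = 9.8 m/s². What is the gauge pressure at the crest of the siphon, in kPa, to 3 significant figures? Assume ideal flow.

P_gauge ≈ -20.2 kPa

Bernoulli surface→outlet gives ½v² = g·h_out, so v = √(2·9.8·1.61) = 5.62 m/s.
With constant cross-section the crest speed equals v; applying Bernoulli from the surface up to the crest, P_top = P_atm − ½ρv² − ρg·h_top.
P_top = 101400 − ½·810·5.62² − 810·9.8·0.933 = 81200 Pa. So P_gauge = P_top − P_atm = -20200 Pa.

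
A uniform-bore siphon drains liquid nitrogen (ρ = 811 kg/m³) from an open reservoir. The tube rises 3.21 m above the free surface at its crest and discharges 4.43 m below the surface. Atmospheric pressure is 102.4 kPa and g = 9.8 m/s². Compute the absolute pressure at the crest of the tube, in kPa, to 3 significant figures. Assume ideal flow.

Bernoulli surface→outlet gives ½v² = g·h_out, so v = √(2·9.8·4.43) = 9.32 m/s.
The bore is uniform, so the speed at the crest is the same v. Bernoulli surface→crest: P_atm = P_top + ½ρv² + ρg·h_top.
P_top = 102400 − ½·811·9.32² − 811·9.8·3.21 = 41700 Pa.

41.7 kPa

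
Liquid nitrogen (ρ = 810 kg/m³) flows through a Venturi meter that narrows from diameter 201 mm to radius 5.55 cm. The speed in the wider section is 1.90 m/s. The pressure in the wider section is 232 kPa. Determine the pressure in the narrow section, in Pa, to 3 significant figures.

By continuity, v₂ = v₁·A₁/A₂ = 1.90·(317/96.8) = 6.23 m/s.
With no height change, Bernoulli's equation is P₁ + ½ρv₁² = P₂ + ½ρv₂².
P₂ = P₁ − ½ρ(v₂² − v₁²) = 232000 − ½·810·(6.23² − 1.90²) = 232000 − 14300 = 218000 Pa.

P₂ ≈ 218000 Pa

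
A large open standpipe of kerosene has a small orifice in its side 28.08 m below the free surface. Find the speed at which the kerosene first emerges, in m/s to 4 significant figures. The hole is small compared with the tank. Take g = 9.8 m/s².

v = 23.46 m/s

Torricelli's result v = √(2gh) gives v = √(2·9.8·28.08) = 23.46 m/s.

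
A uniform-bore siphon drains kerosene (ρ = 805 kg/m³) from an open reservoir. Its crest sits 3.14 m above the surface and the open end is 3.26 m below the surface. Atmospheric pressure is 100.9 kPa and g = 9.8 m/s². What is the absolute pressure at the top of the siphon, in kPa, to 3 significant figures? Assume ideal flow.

Bernoulli surface→outlet gives ½v² = g·h_out, so v = √(2·9.8·3.26) = 7.99 m/s.
Continuity keeps v the same throughout the tube; from surface to crest, P_atm + 0 = P_top + ½ρv² + ρg·h_top.
P_top = 100900 − ½·805·7.99² − 805·9.8·3.14 = 50400 Pa.

P_top = 50.4 kPa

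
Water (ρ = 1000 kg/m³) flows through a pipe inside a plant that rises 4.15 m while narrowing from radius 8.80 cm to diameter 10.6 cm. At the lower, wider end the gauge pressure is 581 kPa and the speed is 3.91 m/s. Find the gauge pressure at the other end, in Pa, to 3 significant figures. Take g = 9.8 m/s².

By continuity, v₂ = v₁·A₁/A₂ = 3.91·(243/88.2) = 10.8 m/s.
Energy conservation along the streamline gives P₂ = P₁ − ½ρ(v₂² − v₁²) − ρg(h₂ − h₁).
P₂ = 581000 + ½·1000·(3.91² − 10.8²) − 1000·9.8·(+4.15) = 581000 + (-50500) − (40700) = 490000 Pa.

P₂ ≈ 490000 Pa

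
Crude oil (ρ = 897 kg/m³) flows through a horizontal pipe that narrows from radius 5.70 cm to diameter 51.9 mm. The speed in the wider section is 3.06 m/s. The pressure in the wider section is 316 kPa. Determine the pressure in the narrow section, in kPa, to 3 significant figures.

P₂ ≈ 222 kPa

Continuity gives A₁v₁ = A₂v₂, so v₂ = (102 cm²)/(21.2 cm²) × 3.06 m/s = 14.8 m/s.
With no height change, Bernoulli's equation is P₁ + ½ρv₁² = P₂ + ½ρv₂².
P₂ = P₁ − ½ρ(v₂² − v₁²) = 316000 − ½·897·(14.8² − 3.06²) = 316000 − 93600 = 222000 Pa.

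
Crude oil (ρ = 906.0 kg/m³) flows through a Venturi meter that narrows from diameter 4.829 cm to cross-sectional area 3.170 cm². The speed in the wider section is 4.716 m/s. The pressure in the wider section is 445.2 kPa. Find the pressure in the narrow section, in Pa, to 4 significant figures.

119000 Pa

Continuity gives A₁v₁ = A₂v₂, so v₂ = (18.31 cm²)/(3.170 cm²) × 4.716 m/s = 27.25 m/s.
With no height change, Bernoulli's equation is P₁ + ½ρv₁² = P₂ + ½ρv₂².
P₂ = P₁ − ½ρ(v₂² − v₁²) = 445200 − ½·906.0·(27.25² − 4.716²) = 445200 − 326200 = 119000 Pa.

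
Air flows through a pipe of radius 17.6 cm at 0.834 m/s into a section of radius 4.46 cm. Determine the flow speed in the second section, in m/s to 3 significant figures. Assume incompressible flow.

v₂ ≈ 13.0 m/s

Mass conservation (A₁v₁ = A₂v₂) gives v₂ = 0.834 × 973/62.5 = 13.0 m/s.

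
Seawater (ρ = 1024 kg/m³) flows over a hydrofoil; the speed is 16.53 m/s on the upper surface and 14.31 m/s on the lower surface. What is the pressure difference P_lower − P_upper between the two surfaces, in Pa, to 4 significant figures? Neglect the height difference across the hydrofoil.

ΔP ≈ 35050 Pa

The pressure is lower where the speed is higher: ΔP = ½ρ(v_up² − v_low²).
ΔP = ½·1024·(16.53² − 14.31²) = 35050 Pa.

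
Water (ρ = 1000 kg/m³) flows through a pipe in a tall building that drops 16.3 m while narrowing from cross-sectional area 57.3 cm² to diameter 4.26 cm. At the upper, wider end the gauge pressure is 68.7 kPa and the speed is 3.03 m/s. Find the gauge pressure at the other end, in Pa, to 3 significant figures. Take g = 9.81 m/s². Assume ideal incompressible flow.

P₂ ≈ 159000 Pa

Continuity gives A₁v₁ = A₂v₂, so v₂ = (57.3 cm²)/(14.3 cm²) × 3.03 m/s = 12.2 m/s.
Applying Bernoulli between the two ends and solving for P₂: P₂ = P₁ + ½ρ(v₁² − v₂²) − ρgΔh.
P₂ = 68700 + ½·1000·(3.03² − 12.2²) − 1000·9.81·(−16.3) = 68700 + (-69600) − (-160000) = 159000 Pa.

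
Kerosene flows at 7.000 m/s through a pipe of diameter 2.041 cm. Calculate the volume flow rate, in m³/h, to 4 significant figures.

Q = A·v = 0.0003272 m² × 7.000 m/s = 0.002290 m³/s.
Converting: 0.002290 m³/s × 3600 = 8.245 m³/h.

Q ≈ 8.245 m³/h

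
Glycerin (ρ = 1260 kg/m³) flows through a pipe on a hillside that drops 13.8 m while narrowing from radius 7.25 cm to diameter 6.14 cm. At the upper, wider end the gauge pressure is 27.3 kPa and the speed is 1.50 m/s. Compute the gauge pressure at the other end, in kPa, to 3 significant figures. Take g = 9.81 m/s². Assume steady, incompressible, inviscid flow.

Continuity gives A₁v₁ = A₂v₂, so v₂ = (165 cm²)/(29.6 cm²) × 1.50 m/s = 8.37 m/s.
Applying Bernoulli between the two ends and solving for P₂: P₂ = P₁ + ½ρ(v₁² − v₂²) − ρgΔh.
P₂ = 27300 + ½·1260·(1.50² − 8.37²) − 1260·9.81·(−13.8) = 27300 + (-42700) − (-171000) = 155000 Pa.

155 kPa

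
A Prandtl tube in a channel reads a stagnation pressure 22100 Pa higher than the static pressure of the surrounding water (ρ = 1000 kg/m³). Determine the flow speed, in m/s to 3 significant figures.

At the stagnation point the flow is brought to rest, so Bernoulli gives P_stag − P_static = ½ρv².
v = √(2ΔP/ρ) = √(2·22100/1000) = 6.65 m/s.

6.65 m/s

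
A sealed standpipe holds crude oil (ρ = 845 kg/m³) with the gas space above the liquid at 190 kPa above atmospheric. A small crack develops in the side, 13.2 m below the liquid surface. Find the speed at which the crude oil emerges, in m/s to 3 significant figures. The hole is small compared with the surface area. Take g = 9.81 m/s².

v = 26.6 m/s

Take point 1 at the surface (v₁ ≈ 0) and point 2 at the hole (at atmospheric pressure). Bernoulli: P₁ + ρg h = P_atm + ½ρv₂².
With P₁ − P_atm = 190000 Pa, v₂ = √(2gh + 2ΔP/ρ) = √(2·9.81·13.2 + 2·190000/845) = 26.6 m/s.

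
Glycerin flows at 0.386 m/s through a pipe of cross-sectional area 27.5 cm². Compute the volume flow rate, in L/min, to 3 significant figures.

Q = A·v = 0.00275 m² × 0.386 m/s = 0.00106 m³/s.
Converting: 0.00106 m³/s × 60000 = 63.7 L/min.

Q ≈ 63.7 L/min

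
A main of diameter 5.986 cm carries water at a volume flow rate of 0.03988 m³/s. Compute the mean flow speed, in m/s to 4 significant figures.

v ≈ 14.17 m/s

Q = 0.03988 m³/s = 0.03988 m³/s.
v = Q/A = 0.03988 / 0.002814 = 14.17 m/s.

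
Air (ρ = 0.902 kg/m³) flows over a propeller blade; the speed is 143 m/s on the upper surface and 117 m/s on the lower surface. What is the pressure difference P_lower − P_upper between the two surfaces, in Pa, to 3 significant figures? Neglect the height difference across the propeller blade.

ΔP = 3050 Pa

Bernoulli (same height): P_lower − P_upper = ½ρ(v_upper² − v_lower²).
ΔP = ½·0.902·(143² − 117²) = 3050 Pa.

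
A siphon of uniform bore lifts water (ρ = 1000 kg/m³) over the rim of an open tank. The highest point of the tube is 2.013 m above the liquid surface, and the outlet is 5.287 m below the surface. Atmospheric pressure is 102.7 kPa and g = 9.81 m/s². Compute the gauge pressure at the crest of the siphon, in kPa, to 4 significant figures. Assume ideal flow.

P_gauge ≈ -71.61 kPa

From the surface to the outlet (both open to atmosphere, surface at rest): v = √(2g·h_out) = √(2·9.81·5.287) = 10.18 m/s.
Continuity keeps v the same throughout the tube; from surface to crest, P_atm + 0 = P_top + ½ρv² + ρg·h_top.
P_top = 102700 − ½·1000·10.18² − 1000·9.81·2.013 = 31090 Pa. So P_gauge = P_top − P_atm = -71610 Pa.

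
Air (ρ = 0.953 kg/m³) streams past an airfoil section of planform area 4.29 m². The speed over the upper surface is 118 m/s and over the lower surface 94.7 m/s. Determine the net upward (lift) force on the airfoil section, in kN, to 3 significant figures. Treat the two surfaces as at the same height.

F ≈ 10.1 kN

The faster flow above has the lower pressure; Bernoulli (same height) gives ΔP = ½ρ(v_up² − v_low²).
ΔP = ½·0.953·(118² − 94.7²) = 2360 Pa.
Lift = ΔP · A = 2360 × 4.29 = 10100 N.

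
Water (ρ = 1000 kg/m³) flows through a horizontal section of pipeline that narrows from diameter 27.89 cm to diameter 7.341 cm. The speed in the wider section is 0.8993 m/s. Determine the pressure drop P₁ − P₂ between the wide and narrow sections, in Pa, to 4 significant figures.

The volume flow rate is constant, so v₂ = (A₁/A₂)v₁ = (610.9/42.33)·0.8993 = 12.98 m/s.
The pipe is horizontal, so Bernoulli reduces to P₁ + ½ρv₁² = P₂ + ½ρv₂².
P₁ − P₂ = ½·1000·(12.98² − 0.8993²) = ½·1000·167.7 = 83840 Pa.

83840 Pa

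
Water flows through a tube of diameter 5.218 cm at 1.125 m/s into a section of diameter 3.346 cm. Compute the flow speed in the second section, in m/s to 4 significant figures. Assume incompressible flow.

By continuity, v₂ = v₁·A₁/A₂ = 1.125·(21.38/8.793) = 2.736 m/s.

v₂ = 2.736 m/s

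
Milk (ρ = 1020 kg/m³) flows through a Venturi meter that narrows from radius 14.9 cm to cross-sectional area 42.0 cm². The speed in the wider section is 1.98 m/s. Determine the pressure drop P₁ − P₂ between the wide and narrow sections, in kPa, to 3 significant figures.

By continuity, v₂ = v₁·A₁/A₂ = 1.98·(697/42.0) = 32.9 m/s.
The pipe is horizontal, so Bernoulli reduces to P₁ + ½ρv₁² = P₂ + ½ρv₂².
P₁ − P₂ = ½·1020·(32.9² − 1.98²) = ½·1020·1080 = 549000 Pa.

549 kPa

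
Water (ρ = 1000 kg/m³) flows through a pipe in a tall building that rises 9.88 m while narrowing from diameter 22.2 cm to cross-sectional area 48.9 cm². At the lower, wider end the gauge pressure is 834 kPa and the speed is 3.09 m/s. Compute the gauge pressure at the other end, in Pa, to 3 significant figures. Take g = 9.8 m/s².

P₂ = 443000 Pa

The volume flow rate is constant, so v₂ = (A₁/A₂)v₁ = (387/48.9)·3.09 = 24.5 m/s.
Energy conservation along the streamline gives P₂ = P₁ − ½ρ(v₂² − v₁²) − ρg(h₂ − h₁).
P₂ = 834000 + ½·1000·(3.09² − 24.5²) − 1000·9.8·(+9.88) = 834000 + (-294000) − (96800) = 443000 Pa.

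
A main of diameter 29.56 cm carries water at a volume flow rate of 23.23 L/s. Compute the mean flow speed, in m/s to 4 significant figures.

v ≈ 0.3385 m/s

Q = 23.23 L/s = 0.02323 m³/s.
v = Q/A = 0.02323 / 0.06863 = 0.3385 m/s.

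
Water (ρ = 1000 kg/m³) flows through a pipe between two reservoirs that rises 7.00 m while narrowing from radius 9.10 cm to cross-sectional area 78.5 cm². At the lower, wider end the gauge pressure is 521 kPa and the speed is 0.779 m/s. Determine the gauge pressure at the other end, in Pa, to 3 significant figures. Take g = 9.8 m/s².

P₂ ≈ 449000 Pa

Mass conservation (A₁v₁ = A₂v₂) gives v₂ = 0.779 × 260/78.5 = 2.58 m/s.
Bernoulli: P₁ + ½ρv₁² + ρg h₁ = P₂ + ½ρv₂² + ρg h₂, so P₂ = P₁ + ½ρ(v₁² − v₂²) − ρg(h₂ − h₁).
P₂ = 521000 + ½·1000·(0.779² − 2.58²) − 1000·9.8·(+7.00) = 521000 + (-3030) − (68600) = 449000 Pa.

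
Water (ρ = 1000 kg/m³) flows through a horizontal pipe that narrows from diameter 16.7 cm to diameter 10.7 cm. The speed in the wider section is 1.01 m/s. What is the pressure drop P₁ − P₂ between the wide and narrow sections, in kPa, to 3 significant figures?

2.52 kPa

By continuity, v₂ = v₁·A₁/A₂ = 1.01·(219/89.9) = 2.46 m/s.
The pipe is horizontal, so Bernoulli reduces to P₁ + ½ρv₁² = P₂ + ½ρv₂².
P₁ − P₂ = ½·1000·(2.46² − 1.01²) = ½·1000·5.03 = 2520 Pa.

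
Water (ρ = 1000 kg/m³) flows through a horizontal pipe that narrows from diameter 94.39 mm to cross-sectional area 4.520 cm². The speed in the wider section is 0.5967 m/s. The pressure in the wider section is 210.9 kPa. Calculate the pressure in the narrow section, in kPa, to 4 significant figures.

Mass conservation (A₁v₁ = A₂v₂) gives v₂ = 0.5967 × 69.97/4.520 = 9.238 m/s.
With no height change, Bernoulli's equation is P₁ + ½ρv₁² = P₂ + ½ρv₂².
P₂ = P₁ − ½ρ(v₂² − v₁²) = 210900 − ½·1000·(9.238² − 0.5967²) = 210900 − 42490 = 168400 Pa.

P₂ ≈ 168.4 kPa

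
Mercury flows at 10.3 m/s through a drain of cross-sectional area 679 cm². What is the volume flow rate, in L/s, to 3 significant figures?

Q = 699 L/s

Q = A·v = 0.0679 m² × 10.3 m/s = 0.699 m³/s.
Converting: 0.699 m³/s × 1000 = 699 L/s.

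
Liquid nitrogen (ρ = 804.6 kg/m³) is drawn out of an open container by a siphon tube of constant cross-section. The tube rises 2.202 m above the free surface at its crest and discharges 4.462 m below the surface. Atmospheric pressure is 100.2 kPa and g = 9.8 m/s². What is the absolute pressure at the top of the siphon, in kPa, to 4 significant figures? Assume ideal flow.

The outlet speed comes from Torricelli: v = √(2g·4.462) = 9.352 m/s.
The bore is uniform, so the speed at the crest is the same v. Bernoulli surface→crest: P_atm = P_top + ½ρv² + ρg·h_top.
P_top = 100200 − ½·804.6·9.352² − 804.6·9.8·2.202 = 47650 Pa.

P_top = 47.65 kPa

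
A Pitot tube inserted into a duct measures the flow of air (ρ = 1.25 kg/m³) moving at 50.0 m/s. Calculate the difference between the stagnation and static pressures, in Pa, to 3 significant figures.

ΔP ≈ 1560 Pa

Bernoulli between the free stream and the stagnation point: ½ρv² = P_stag − P_static.
ΔP = ½·1.25·50.0² = 1560 Pa.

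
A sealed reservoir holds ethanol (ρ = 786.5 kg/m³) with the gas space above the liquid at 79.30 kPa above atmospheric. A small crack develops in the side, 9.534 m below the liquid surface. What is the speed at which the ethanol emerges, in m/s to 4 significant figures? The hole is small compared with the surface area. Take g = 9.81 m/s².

v ≈ 19.72 m/s

Take point 1 at the surface (v₁ ≈ 0) and point 2 at the hole (at atmospheric pressure). Bernoulli: P₁ + ρg h = P_atm + ½ρv₂².
With P₁ − P_atm = 79300 Pa, v₂ = √(2gh + 2ΔP/ρ) = √(2·9.81·9.534 + 2·79300/786.5) = 19.72 m/s.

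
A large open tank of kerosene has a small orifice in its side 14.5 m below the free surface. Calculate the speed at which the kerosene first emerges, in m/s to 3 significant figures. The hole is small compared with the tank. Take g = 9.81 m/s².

v = 16.9 m/s

The surface is effectively still and both ends are open, so ½v² = gh and v = √(2·9.81·14.5) = 16.9 m/s.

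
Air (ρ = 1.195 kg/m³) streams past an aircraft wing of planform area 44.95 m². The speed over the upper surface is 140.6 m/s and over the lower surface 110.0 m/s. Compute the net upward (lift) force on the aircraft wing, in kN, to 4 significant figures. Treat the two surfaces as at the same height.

206.0 kN

The faster flow above has the lower pressure; Bernoulli (same height) gives ΔP = ½ρ(v_up² − v_low²).
ΔP = ½·1.195·(140.6² − 110.0²) = 4582 Pa.
Lift = ΔP · A = 4582 × 44.95 = 206000 N.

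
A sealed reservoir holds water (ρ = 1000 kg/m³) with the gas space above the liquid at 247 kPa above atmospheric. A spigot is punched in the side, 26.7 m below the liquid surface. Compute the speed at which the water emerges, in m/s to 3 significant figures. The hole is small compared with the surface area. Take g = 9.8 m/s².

v ≈ 31.9 m/s

Take point 1 at the surface (v₁ ≈ 0) and point 2 at the hole (at atmospheric pressure). Bernoulli: P₁ + ρg h = P_atm + ½ρv₂².
With P₁ − P_atm = 247000 Pa, v₂ = √(2gh + 2ΔP/ρ) = √(2·9.8·26.7 + 2·247000/1000) = 31.9 m/s.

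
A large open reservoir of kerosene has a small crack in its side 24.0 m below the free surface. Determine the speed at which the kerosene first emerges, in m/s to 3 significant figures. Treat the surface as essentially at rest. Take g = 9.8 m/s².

Bernoulli from surface to hole (P equal, v_surface ≈ 0): v = √(2gh) = √(2×9.8×24.0) = 21.7 m/s.

21.7 m/s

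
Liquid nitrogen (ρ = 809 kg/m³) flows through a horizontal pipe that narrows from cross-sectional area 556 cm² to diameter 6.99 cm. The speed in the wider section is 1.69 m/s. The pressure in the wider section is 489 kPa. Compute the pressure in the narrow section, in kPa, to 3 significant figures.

Continuity gives A₁v₁ = A₂v₂, so v₂ = (556 cm²)/(38.4 cm²) × 1.69 m/s = 24.5 m/s.
With no height change, Bernoulli's equation is P₁ + ½ρv₁² = P₂ + ½ρv₂².
P₂ = P₁ − ½ρ(v₂² − v₁²) = 489000 − ½·809·(24.5² − 1.69²) = 489000 − 241000 = 248000 Pa.

P₂ ≈ 248 kPa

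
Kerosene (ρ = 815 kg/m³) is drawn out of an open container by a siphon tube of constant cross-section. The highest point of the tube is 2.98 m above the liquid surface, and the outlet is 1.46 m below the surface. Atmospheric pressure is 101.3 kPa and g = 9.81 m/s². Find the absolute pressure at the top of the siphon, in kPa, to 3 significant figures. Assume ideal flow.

The outlet speed comes from Torricelli: v = √(2g·1.46) = 5.35 m/s.
The bore is uniform, so the speed at the crest is the same v. Bernoulli surface→crest: P_atm = P_top + ½ρv² + ρg·h_top.
P_top = 101300 − ½·815·5.35² − 815·9.81·2.98 = 65800 Pa.

P_top ≈ 65.8 kPa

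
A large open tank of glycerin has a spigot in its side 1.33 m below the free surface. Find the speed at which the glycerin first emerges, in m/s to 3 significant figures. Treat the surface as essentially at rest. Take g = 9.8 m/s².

v ≈ 5.11 m/s

The surface is effectively still and both ends are open, so ½v² = gh and v = √(2·9.8·1.33) = 5.11 m/s.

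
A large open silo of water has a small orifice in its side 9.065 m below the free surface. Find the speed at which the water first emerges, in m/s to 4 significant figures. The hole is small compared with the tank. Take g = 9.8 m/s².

Torricelli's result v = √(2gh) gives v = √(2·9.8·9.065) = 13.33 m/s.

v = 13.33 m/s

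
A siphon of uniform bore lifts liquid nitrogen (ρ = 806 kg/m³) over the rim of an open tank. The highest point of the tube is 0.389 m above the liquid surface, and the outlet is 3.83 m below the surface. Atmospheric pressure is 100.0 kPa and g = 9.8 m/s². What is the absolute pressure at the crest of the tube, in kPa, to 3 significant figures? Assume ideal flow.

Bernoulli surface→outlet gives ½v² = g·h_out, so v = √(2·9.8·3.83) = 8.66 m/s.
With constant cross-section the crest speed equals v; applying Bernoulli from the surface up to the crest, P_top = P_atm − ½ρv² − ρg·h_top.
P_top = 100000 − ½·806·8.66² − 806·9.8·0.389 = 66700 Pa.

P_top ≈ 66.7 kPa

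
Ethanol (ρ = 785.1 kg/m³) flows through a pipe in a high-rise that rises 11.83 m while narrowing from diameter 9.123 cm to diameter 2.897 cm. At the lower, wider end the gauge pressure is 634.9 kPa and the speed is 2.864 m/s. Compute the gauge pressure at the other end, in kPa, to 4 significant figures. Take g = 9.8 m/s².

230.4 kPa

Continuity gives A₁v₁ = A₂v₂, so v₂ = (65.37 cm²)/(6.592 cm²) × 2.864 m/s = 28.40 m/s.
Energy conservation along the streamline gives P₂ = P₁ − ½ρ(v₂² − v₁²) − ρg(h₂ − h₁).
P₂ = 634900 + ½·785.1·(2.864² − 28.40²) − 785.1·9.8·(+11.83) = 634900 + (-313400) − (91020) = 230400 Pa.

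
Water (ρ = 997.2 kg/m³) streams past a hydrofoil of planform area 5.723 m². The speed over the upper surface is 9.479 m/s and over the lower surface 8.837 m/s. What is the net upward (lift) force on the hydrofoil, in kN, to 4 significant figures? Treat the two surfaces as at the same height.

With equal heights on the two surfaces, Bernoulli gives P_lower − P_upper = ½ρ(v_upper² − v_lower²).
ΔP = ½·997.2·(9.479² − 8.837²) = 5863 Pa.
Lift = ΔP · A = 5863 × 5.723 = 33550 N.

F ≈ 33.55 kN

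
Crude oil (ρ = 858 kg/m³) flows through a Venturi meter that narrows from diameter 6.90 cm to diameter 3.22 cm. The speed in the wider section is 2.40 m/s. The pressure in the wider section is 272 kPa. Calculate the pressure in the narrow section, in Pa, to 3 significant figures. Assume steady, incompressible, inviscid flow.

Mass conservation (A₁v₁ = A₂v₂) gives v₂ = 2.40 × 37.4/8.14 = 11.0 m/s.
Bernoulli (h₁ = h₂): P₁ − P₂ = ½ρ(v₂² − v₁²).
P₂ = P₁ − ½ρ(v₂² − v₁²) = 272000 − ½·858·(11.0² − 2.40²) = 272000 − 49600 = 222000 Pa.

P₂ = 222000 Pa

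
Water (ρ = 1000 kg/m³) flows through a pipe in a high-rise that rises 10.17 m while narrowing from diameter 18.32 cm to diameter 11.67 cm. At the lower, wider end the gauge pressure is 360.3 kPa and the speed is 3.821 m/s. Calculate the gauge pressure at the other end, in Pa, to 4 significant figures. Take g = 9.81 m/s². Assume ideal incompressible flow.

P₂ ≈ 223500 Pa

The volume flow rate is constant, so v₂ = (A₁/A₂)v₁ = (263.6/107.0)·3.821 = 9.416 m/s.
Applying Bernoulli between the two ends and solving for P₂: P₂ = P₁ + ½ρ(v₁² − v₂²) − ρgΔh.
P₂ = 360300 + ½·1000·(3.821² − 9.416²) − 1000·9.81·(+10.17) = 360300 + (-37030) − (99770) = 223500 Pa.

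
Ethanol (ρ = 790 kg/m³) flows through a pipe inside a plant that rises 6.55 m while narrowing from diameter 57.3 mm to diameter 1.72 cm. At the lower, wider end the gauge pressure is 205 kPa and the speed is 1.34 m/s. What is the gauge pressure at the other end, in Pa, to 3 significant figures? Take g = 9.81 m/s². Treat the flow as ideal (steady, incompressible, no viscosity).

67600 Pa

Continuity gives A₁v₁ = A₂v₂, so v₂ = (25.8 cm²)/(2.32 cm²) × 1.34 m/s = 14.9 m/s.
Bernoulli: P₁ + ½ρv₁² + ρg h₁ = P₂ + ½ρv₂² + ρg h₂, so P₂ = P₁ + ½ρ(v₁² − v₂²) − ρg(h₂ − h₁).
P₂ = 205000 + ½·790·(1.34² − 14.9²) − 790·9.81·(+6.55) = 205000 + (-86700) − (50800) = 67600 Pa.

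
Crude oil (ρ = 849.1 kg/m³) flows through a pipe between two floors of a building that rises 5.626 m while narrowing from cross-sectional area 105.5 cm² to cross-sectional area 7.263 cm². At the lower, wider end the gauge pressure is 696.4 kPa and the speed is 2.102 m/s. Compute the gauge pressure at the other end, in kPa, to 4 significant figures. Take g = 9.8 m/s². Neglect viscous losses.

P₂ = 255.7 kPa

By continuity, v₂ = v₁·A₁/A₂ = 2.102·(105.5/7.263) = 30.53 m/s.
Applying Bernoulli between the two ends and solving for P₂: P₂ = P₁ + ½ρ(v₁² − v₂²) − ρgΔh.
P₂ = 696400 + ½·849.1·(2.102² − 30.53²) − 849.1·9.8·(+5.626) = 696400 + (-393900) − (46810) = 255700 Pa.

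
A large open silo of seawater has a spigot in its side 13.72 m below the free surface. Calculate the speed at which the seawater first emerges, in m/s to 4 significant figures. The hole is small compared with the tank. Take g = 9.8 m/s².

v ≈ 16.40 m/s

With the surface at rest and both surface and jet at atmospheric pressure, Bernoulli gives ρg h = ½ρv², so v = √(2gh) = √(2·9.8·13.72) = 16.40 m/s.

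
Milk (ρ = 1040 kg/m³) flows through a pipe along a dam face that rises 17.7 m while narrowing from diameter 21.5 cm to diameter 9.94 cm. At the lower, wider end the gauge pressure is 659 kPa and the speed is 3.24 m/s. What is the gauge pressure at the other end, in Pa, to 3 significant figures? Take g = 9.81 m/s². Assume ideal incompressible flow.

Continuity gives A₁v₁ = A₂v₂, so v₂ = (363 cm²)/(77.6 cm²) × 3.24 m/s = 15.2 m/s.
Energy conservation along the streamline gives P₂ = P₁ − ½ρ(v₂² − v₁²) − ρg(h₂ − h₁).
P₂ = 659000 + ½·1040·(3.24² − 15.2²) − 1040·9.81·(+17.7) = 659000 + (-114000) − (181000) = 364000 Pa.

P₂ ≈ 364000 Pa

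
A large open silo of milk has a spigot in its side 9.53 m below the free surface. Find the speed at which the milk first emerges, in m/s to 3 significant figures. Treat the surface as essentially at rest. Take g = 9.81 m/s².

With the surface at rest and both surface and jet at atmospheric pressure, Bernoulli gives ρg h = ½ρv², so v = √(2gh) = √(2·9.81·9.53) = 13.7 m/s.

v = 13.7 m/s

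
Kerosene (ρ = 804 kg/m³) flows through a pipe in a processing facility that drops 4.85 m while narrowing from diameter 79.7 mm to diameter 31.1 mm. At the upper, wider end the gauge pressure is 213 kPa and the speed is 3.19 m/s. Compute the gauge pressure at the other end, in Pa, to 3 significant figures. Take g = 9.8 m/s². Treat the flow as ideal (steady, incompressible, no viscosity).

P₂ ≈ 78900 Pa

Continuity gives A₁v₁ = A₂v₂, so v₂ = (49.9 cm²)/(7.60 cm²) × 3.19 m/s = 21.0 m/s.
Applying Bernoulli between the two ends and solving for P₂: P₂ = P₁ + ½ρ(v₁² − v₂²) − ρgΔh.
P₂ = 213000 + ½·804·(3.19² − 21.0²) − 804·9.8·(−4.85) = 213000 + (-172000) − (-38200) = 78900 Pa.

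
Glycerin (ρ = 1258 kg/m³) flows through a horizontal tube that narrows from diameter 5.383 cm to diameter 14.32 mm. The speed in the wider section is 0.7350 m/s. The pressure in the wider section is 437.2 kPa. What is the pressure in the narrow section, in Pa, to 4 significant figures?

P₂ ≈ 369700 Pa

Mass conservation (A₁v₁ = A₂v₂) gives v₂ = 0.7350 × 22.76/1.611 = 10.39 m/s.
Bernoulli (h₁ = h₂): P₁ − P₂ = ½ρ(v₂² − v₁²).
P₂ = P₁ − ½ρ(v₂² − v₁²) = 437200 − ½·1258·(10.39² − 0.7350²) = 437200 − 67510 = 369700 Pa.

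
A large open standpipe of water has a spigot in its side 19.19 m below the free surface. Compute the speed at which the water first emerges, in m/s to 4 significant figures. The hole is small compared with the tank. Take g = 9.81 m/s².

19.40 m/s

Torricelli's result v = √(2gh) gives v = √(2·9.81·19.19) = 19.40 m/s.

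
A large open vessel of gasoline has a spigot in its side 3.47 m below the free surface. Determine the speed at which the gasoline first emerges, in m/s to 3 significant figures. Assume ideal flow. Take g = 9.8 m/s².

v ≈ 8.25 m/s

Bernoulli from surface to hole (P equal, v_surface ≈ 0): v = √(2gh) = √(2×9.8×3.47) = 8.25 m/s.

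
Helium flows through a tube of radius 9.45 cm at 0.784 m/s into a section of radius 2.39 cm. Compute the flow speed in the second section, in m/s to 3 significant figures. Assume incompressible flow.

Continuity gives A₁v₁ = A₂v₂, so v₂ = (281 cm²)/(17.9 cm²) × 0.784 m/s = 12.3 m/s.

12.3 m/s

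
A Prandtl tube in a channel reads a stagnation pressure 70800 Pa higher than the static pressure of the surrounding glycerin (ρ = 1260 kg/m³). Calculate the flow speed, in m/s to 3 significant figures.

At the stagnation point the flow is brought to rest, so Bernoulli gives P_stag − P_static = ½ρv².
v = √(2ΔP/ρ) = √(2·70800/1260) = 10.6 m/s.

v = 10.6 m/s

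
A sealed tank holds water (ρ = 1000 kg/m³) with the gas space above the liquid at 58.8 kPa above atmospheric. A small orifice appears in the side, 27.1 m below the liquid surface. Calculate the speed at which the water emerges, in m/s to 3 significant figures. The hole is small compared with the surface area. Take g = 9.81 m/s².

Take point 1 at the surface (v₁ ≈ 0) and point 2 at the hole (at atmospheric pressure). Bernoulli: P₁ + ρg h = P_atm + ½ρv₂².
With P₁ − P_atm = 58800 Pa, v₂ = √(2gh + 2ΔP/ρ) = √(2·9.81·27.1 + 2·58800/1000) = 25.5 m/s.

v ≈ 25.5 m/s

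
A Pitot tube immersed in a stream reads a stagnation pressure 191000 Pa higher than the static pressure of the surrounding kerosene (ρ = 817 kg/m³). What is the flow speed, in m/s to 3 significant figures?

At the stagnation point the flow is brought to rest, so Bernoulli gives P_stag − P_static = ½ρv².
v = √(2ΔP/ρ) = √(2·191000/817) = 21.6 m/s.

21.6 m/s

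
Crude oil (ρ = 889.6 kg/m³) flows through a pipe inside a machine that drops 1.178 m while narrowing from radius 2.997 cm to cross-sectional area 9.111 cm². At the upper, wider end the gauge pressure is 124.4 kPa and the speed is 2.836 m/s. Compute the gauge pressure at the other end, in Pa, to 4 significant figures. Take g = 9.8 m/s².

Mass conservation (A₁v₁ = A₂v₂) gives v₂ = 2.836 × 28.22/9.111 = 8.783 m/s.
Applying Bernoulli between the two ends and solving for P₂: P₂ = P₁ + ½ρ(v₁² − v₂²) − ρgΔh.
P₂ = 124400 + ½·889.6·(2.836² − 8.783²) − 889.6·9.8·(−1.178) = 124400 + (-30740) − (-10270) = 103900 Pa.

P₂ ≈ 103900 Pa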